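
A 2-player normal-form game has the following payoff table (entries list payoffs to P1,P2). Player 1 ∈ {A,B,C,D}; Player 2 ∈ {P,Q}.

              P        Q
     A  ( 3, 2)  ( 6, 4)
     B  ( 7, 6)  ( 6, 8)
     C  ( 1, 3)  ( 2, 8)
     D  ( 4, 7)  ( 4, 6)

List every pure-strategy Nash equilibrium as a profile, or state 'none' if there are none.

NE set: (A,Q), (B,Q)

(A,P): not NE [P1→B gives 7>3; P2→Q gives 4>2]
(A,Q): NE
(B,P): not NE [P2→Q gives 8>6]
(B,Q): NE
(C,P): not NE [P1→B gives 7>1; P2→Q gives 8>3]
(C,Q): not NE [P1→B gives 6>2]
(D,P): not NE [P1→B gives 7>4]
(D,Q): not NE [P1→B gives 6>4; P2→P gives 7>6]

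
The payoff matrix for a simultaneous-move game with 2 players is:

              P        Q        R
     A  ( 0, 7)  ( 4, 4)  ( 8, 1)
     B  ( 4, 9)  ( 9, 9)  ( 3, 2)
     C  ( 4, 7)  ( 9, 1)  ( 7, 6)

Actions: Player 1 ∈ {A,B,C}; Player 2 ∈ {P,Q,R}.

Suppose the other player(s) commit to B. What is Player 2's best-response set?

u_2(P vs B) = 9
u_2(Q vs B) = 9
u_2(R vs B) = 2
max payoff 9 at {P,Q}

argmax u_2 = {P,Q}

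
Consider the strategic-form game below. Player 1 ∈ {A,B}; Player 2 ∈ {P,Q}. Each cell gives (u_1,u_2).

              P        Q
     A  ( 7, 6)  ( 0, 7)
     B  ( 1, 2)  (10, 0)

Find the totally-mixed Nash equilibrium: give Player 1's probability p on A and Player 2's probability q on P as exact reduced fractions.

(p,q) = (2/3, 5/8)

P1 indiff ⇒ q·7+(1-q)·0 = q·1+(1-q)·10 ⇒ q(6) = (1-q)(10) ⇒ q = 5/8
P2 indiff ⇒ p·6+(1-p)·2 = p·7+(1-p)·0 ⇒ p(-1) = (1-p)(-2) ⇒ p = 2/3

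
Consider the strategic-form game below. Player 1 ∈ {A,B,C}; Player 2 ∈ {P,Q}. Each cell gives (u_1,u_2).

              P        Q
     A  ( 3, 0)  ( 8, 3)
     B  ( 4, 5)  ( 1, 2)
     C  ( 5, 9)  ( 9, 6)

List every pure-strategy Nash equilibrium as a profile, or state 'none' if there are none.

NE set: (C,P)

(A,P): not NE [P1→C gives 5>3; P2→Q gives 3>0]
(A,Q): not NE [P1→C gives 9>8]
(B,P): not NE [P1→C gives 5>4]
(B,Q): not NE [P1→C gives 9>1; P2→P gives 5>2]
(C,P): NE
(C,Q): not NE [P2→P gives 9>6]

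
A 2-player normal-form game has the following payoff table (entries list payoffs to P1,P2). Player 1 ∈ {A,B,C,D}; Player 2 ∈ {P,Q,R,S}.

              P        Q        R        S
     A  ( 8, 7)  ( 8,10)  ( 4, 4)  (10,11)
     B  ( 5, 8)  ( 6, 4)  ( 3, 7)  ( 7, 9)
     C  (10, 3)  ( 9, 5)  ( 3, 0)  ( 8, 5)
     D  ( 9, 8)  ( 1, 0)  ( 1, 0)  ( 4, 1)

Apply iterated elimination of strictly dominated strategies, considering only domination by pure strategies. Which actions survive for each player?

P1 drop B (A beats it: P:8>5 Q:8>6 R:4>3 S:10>7)
P1 drop D (C beats it: P:10>9 Q:9>1 R:3>1 S:8>4)
P2 drop P (Q beats it: A:10>7 C:5>3)
P2 drop R (Q beats it: A:10>4 C:5>0)
P1→{A,C} P2→{Q,S}

IESDS → P1:{A,C} P2:{Q,S}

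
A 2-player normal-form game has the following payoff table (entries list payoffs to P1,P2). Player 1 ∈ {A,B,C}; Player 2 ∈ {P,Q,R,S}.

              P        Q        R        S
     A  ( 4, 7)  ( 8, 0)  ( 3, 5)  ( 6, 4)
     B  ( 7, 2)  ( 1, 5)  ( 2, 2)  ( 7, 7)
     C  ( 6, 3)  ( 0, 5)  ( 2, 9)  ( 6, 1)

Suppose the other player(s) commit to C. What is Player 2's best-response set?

P2 best: {R}

u_2(P vs C) = 3
u_2(Q vs C) = 5
u_2(R vs C) = 9
u_2(S vs C) = 1
max payoff 9 at {R}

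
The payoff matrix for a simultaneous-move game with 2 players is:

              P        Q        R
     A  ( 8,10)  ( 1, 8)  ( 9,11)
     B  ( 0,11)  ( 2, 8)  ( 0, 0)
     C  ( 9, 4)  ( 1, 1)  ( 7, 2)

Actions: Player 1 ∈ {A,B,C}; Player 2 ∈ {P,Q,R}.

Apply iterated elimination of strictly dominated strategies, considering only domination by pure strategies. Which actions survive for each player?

P2 drop Q (P beats it: A:10>8 B:11>8 C:4>1)
P1 drop B (A beats it: P:8>0 R:9>0)
P1→{A,C} P2→{P,R}

Survivors P1:{A,C} P2:{P,R}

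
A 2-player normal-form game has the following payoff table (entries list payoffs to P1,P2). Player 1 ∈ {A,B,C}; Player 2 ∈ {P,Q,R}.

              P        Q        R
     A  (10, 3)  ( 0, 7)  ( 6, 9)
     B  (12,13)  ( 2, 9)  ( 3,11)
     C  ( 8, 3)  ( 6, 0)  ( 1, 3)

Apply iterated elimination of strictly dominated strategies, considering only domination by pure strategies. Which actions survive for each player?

Remaining: P1:{A,B} P2:{P,R}

P2 drop Q (R beats it: A:9>7 B:11>9 C:3>0)
P1 drop C (A beats it: P:10>8 R:6>1)
P1→{A,B} P2→{P,R}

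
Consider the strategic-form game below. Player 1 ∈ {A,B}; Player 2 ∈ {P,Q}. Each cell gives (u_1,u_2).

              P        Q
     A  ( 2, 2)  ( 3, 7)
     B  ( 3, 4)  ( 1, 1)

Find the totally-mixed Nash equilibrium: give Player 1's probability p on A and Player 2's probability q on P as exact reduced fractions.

(p,q) = (3/8, 2/3)

P1 indiff ⇒ q·2+(1-q)·3 = q·3+(1-q)·1 ⇒ q(-1) = (1-q)(-2) ⇒ q = 2/3
P2 indiff ⇒ p·2+(1-p)·4 = p·7+(1-p)·1 ⇒ p(-5) = (1-p)(-3) ⇒ p = 3/8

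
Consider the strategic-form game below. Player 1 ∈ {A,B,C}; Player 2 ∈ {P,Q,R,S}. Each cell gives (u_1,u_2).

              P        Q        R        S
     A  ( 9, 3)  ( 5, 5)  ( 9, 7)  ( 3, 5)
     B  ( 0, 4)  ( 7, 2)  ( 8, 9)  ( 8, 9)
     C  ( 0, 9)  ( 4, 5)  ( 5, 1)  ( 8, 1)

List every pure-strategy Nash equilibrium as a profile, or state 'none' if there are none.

(A,P): not NE [P2→R gives 7>3]
(A,Q): not NE [P1→B gives 7>5; P2→R gives 7>5]
(A,R): NE
(A,S): not NE [P1→C gives 8>3; P2→R gives 7>5]
(B,P): not NE [P1→A gives 9>0; P2→S gives 9>4]
(B,Q): not NE [P2→S gives 9>2]
(B,R): not NE [P1→A gives 9>8]
(B,S): NE
(C,P): not NE [P1→A gives 9>0]
(C,Q): not NE [P1→B gives 7>4; P2→P gives 9>5]
(C,R): not NE [P1→A gives 9>5; P2→P gives 9>1]
(C,S): not NE [P2→P gives 9>1]

NE set: (A,R), (B,S)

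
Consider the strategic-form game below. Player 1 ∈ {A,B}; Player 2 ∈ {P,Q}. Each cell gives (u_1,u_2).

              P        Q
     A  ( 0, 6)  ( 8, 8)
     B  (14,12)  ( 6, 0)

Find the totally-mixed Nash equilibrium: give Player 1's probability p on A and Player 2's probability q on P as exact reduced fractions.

(p,q) = (6/7, 1/8)

P1 indiff ⇒ q·0+(1-q)·8 = q·14+(1-q)·6 ⇒ q(-14) = (1-q)(-2) ⇒ q = 1/8
P2 indiff ⇒ p·6+(1-p)·12 = p·8+(1-p)·0 ⇒ p(-2) = (1-p)(-12) ⇒ p = 6/7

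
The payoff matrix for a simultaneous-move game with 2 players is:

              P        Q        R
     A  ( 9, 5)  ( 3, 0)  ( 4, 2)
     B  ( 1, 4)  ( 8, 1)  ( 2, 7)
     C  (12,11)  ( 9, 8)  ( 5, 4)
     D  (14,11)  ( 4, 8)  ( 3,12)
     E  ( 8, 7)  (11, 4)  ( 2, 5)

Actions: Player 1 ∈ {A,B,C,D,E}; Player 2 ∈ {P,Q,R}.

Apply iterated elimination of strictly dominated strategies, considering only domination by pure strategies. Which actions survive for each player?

P1 drop A (C beats it: P:12>9 Q:9>3 R:5>4)
P1 drop B (C beats it: P:12>1 Q:9>8 R:5>2)
P2 drop Q (P beats it: C:11>8 D:11>8 E:7>4)
P1 drop E (C beats it: P:12>8 R:5>2)
P1→{C,D} P2→{P,R}

IESDS → P1:{C,D} P2:{P,R}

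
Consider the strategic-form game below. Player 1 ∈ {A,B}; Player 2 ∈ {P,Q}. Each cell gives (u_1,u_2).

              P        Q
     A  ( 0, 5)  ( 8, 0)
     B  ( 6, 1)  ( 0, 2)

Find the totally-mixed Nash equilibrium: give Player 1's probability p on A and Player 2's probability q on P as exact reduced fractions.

p=1/6, q=4/7

P1 indiff ⇒ q·0+(1-q)·8 = q·6+(1-q)·0 ⇒ q(-6) = (1-q)(-8) ⇒ q = 4/7
P2 indiff ⇒ p·5+(1-p)·1 = p·0+(1-p)·2 ⇒ p(5) = (1-p)(1) ⇒ p = 1/6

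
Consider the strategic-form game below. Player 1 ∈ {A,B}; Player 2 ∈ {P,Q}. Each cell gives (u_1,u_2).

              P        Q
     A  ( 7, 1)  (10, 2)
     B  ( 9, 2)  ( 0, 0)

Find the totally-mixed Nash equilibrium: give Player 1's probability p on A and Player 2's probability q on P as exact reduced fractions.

P1 indiff ⇒ q·7+(1-q)·10 = q·9+(1-q)·0 ⇒ q(-2) = (1-q)(-10) ⇒ q = 5/6
P2 indiff ⇒ p·1+(1-p)·2 = p·2+(1-p)·0 ⇒ p(-1) = (1-p)(-2) ⇒ p = 2/3

p=2/3, q=5/6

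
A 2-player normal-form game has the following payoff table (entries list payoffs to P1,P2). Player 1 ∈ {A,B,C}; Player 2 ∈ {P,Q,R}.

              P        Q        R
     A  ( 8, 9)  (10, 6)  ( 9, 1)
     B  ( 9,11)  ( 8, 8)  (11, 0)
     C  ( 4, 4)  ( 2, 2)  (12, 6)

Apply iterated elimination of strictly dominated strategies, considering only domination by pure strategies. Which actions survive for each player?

P2 drop Q (P beats it: A:9>6 B:11>8 C:4>2)
P1 drop A (B beats it: P:9>8 R:11>9)
P1→{B,C} P2→{P,R}

Survivors P1:{B,C} P2:{P,R}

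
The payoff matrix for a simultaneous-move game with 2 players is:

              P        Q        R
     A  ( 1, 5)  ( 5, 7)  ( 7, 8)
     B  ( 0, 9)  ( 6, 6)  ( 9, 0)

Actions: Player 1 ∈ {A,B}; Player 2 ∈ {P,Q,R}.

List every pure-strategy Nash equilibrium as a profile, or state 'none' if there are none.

PSNE: ∅

(A,P): not NE [P2→R gives 8>5]
(A,Q): not NE [P1→B gives 6>5; P2→R gives 8>7]
(A,R): not NE [P1→B gives 9>7]
(B,P): not NE [P1→A gives 1>0]
(B,Q): not NE [P2→P gives 9>6]
(B,R): not NE [P2→P gives 9>0]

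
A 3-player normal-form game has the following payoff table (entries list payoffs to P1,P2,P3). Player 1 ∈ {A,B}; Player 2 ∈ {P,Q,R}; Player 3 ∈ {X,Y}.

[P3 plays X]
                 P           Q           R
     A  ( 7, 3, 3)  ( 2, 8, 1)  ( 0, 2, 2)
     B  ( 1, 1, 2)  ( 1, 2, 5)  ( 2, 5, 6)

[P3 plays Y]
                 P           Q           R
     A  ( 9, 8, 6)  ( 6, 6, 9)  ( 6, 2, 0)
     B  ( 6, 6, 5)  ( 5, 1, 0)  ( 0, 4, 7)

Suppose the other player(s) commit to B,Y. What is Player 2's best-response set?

u_2(P vs B,Y) = 6
u_2(Q vs B,Y) = 1
u_2(R vs B,Y) = 4
max payoff 6 at {P}

P2 best: {P}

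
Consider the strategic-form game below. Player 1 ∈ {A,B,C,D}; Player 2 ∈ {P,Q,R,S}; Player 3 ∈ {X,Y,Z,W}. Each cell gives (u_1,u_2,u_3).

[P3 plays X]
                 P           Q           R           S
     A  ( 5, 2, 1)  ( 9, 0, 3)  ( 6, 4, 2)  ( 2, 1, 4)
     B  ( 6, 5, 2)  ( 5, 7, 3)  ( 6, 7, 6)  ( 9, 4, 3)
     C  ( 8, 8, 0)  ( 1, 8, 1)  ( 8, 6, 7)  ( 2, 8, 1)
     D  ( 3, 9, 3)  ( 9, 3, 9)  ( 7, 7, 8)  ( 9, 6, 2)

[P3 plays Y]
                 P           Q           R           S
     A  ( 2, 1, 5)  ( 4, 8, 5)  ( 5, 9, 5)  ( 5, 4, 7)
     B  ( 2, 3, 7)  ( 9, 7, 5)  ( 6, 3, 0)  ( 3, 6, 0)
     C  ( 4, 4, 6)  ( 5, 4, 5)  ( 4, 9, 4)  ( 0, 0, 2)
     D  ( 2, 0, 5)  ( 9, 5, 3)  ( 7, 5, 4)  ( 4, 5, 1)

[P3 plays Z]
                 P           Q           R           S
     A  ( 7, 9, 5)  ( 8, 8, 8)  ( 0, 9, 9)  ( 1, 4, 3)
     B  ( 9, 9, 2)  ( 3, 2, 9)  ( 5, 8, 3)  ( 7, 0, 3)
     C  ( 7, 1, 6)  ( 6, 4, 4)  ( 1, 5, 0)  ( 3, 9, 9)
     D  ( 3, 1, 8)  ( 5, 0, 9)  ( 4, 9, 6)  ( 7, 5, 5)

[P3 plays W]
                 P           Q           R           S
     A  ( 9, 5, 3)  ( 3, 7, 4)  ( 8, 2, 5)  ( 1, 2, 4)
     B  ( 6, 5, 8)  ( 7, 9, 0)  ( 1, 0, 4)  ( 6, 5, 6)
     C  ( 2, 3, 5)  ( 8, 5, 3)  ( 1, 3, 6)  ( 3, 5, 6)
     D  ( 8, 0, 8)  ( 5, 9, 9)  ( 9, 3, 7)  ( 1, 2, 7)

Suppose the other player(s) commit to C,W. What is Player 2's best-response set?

u_2(P vs C,W) = 3
u_2(Q vs C,W) = 5
u_2(R vs C,W) = 3
u_2(S vs C,W) = 5
max payoff 5 at {Q,S}

P2 best: {Q,S}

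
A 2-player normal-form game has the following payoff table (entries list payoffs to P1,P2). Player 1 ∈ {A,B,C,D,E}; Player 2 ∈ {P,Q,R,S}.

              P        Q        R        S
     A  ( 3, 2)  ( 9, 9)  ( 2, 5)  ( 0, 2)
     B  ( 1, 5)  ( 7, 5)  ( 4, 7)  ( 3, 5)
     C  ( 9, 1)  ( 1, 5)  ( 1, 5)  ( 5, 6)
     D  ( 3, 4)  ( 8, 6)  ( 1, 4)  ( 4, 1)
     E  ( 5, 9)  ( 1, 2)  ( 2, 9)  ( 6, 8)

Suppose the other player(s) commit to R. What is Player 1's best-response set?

u_1(A vs R) = 2
u_1(B vs R) = 4
u_1(C vs R) = 1
u_1(D vs R) = 1
u_1(E vs R) = 2
max payoff 4 at {B}

P1 best: {B}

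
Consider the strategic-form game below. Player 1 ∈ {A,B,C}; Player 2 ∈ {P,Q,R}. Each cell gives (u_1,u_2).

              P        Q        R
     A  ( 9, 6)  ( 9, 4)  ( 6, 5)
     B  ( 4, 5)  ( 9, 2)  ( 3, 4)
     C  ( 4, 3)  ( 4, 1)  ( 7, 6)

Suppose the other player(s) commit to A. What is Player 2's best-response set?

u_2(P vs A) = 6
u_2(Q vs A) = 4
u_2(R vs A) = 5
max payoff 6 at {P}

BR_2 = {P}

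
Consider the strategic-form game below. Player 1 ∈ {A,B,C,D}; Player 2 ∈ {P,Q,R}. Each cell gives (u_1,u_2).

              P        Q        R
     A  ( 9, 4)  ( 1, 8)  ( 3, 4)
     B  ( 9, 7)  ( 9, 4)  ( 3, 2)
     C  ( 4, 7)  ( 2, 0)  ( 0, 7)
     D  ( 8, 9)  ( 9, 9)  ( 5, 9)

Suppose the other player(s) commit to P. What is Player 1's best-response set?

u_1(A vs P) = 9
u_1(B vs P) = 9
u_1(C vs P) = 4
u_1(D vs P) = 8
max payoff 9 at {A,B}

P1 best: {A,B}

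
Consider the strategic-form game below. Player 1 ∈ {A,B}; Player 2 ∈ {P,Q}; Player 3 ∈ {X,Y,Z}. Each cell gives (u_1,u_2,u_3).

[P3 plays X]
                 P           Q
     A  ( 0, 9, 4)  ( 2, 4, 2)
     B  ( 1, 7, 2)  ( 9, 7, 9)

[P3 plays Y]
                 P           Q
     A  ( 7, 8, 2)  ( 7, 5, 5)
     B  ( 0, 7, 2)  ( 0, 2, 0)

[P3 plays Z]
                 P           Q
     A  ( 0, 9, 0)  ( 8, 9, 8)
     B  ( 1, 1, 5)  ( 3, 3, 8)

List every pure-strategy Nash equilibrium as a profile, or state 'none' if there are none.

(A,P,X): not NE [P1→B gives 1>0]
(A,P,Y): not NE [P3→X gives 4>2]
(A,P,Z): not NE [P1→B gives 1>0; P3→X gives 4>0]
(A,Q,X): not NE [P1→B gives 9>2; P2→P gives 9>4; P3→Z gives 8>2]
(A,Q,Y): not NE [P2→P gives 8>5; P3→Z gives 8>5]
(A,Q,Z): NE
(B,P,X): not NE [P3→Z gives 5>2]
(B,P,Y): not NE [P1→A gives 7>0; P3→Z gives 5>2]
(B,P,Z): not NE [P2→Q gives 3>1]
(B,Q,X): NE
(B,Q,Y): not NE [P1→A gives 7>0; P2→P gives 7>2; P3→X gives 9>0]
(B,Q,Z): not NE [P1→A gives 8>3; P3→X gives 9>8]

Nash profiles: (A,Q,Z), (B,Q,X)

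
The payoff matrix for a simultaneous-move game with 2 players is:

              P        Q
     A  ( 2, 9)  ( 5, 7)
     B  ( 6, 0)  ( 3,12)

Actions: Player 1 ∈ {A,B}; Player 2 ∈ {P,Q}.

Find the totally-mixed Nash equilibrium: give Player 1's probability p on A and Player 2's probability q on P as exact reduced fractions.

(p,q) = (6/7, 1/3)

P1 indiff ⇒ q·2+(1-q)·5 = q·6+(1-q)·3 ⇒ q(-4) = (1-q)(-2) ⇒ q = 1/3
P2 indiff ⇒ p·9+(1-p)·0 = p·7+(1-p)·12 ⇒ p(2) = (1-p)(12) ⇒ p = 6/7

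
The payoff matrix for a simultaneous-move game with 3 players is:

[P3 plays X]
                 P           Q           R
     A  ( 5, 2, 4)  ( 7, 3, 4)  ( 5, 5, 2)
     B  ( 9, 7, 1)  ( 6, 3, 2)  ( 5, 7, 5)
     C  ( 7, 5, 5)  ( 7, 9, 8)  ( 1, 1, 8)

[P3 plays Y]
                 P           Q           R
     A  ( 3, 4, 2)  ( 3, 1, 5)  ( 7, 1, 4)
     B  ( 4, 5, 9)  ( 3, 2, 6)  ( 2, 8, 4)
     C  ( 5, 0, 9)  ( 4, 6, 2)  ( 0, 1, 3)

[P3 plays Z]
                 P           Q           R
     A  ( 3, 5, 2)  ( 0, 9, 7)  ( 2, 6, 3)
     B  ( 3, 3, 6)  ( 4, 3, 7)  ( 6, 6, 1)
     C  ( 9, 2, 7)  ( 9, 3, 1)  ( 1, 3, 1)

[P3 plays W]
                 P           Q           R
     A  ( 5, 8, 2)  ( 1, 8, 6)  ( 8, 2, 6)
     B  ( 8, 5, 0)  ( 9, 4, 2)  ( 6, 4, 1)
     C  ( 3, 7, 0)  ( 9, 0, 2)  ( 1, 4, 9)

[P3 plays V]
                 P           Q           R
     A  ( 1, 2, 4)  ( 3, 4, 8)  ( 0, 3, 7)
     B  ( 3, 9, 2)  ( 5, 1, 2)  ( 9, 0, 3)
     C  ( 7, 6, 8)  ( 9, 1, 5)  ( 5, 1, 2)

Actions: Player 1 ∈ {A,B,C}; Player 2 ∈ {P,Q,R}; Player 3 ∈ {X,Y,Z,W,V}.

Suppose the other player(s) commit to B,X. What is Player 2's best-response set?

u_2(P vs B,X) = 7
u_2(Q vs B,X) = 3
u_2(R vs B,X) = 7
max payoff 7 at {P,R}

P2 best: {P,R}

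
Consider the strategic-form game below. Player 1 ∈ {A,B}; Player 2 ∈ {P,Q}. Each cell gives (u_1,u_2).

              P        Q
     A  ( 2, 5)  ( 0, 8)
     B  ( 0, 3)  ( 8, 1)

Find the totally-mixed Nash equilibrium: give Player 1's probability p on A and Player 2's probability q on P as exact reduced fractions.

P1 indiff ⇒ q·2+(1-q)·0 = q·0+(1-q)·8 ⇒ q(2) = (1-q)(8) ⇒ q = 4/5
P2 indiff ⇒ p·5+(1-p)·3 = p·8+(1-p)·1 ⇒ p(-3) = (1-p)(-2) ⇒ p = 2/5

p=2/5, q=4/5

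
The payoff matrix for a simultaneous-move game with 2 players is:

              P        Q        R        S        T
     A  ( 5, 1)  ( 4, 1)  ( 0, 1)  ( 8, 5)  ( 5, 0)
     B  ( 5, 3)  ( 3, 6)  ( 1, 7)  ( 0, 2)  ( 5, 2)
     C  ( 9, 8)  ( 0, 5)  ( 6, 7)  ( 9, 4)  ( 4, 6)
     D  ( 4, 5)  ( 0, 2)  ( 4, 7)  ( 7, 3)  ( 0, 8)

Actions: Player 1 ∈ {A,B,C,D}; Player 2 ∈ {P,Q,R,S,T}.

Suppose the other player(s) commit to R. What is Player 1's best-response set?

P1 best: {C}

u_1(A vs R) = 0
u_1(B vs R) = 1
u_1(C vs R) = 6
u_1(D vs R) = 4
max payoff 6 at {C}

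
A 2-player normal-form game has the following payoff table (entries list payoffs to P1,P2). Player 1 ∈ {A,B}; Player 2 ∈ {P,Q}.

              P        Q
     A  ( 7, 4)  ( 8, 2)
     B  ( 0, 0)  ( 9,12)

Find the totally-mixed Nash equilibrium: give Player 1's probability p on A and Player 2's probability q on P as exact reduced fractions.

P1 indiff ⇒ q·7+(1-q)·8 = q·0+(1-q)·9 ⇒ q(7) = (1-q)(1) ⇒ q = 1/8
P2 indiff ⇒ p·4+(1-p)·0 = p·2+(1-p)·12 ⇒ p(2) = (1-p)(12) ⇒ p = 6/7

p=6/7, q=1/8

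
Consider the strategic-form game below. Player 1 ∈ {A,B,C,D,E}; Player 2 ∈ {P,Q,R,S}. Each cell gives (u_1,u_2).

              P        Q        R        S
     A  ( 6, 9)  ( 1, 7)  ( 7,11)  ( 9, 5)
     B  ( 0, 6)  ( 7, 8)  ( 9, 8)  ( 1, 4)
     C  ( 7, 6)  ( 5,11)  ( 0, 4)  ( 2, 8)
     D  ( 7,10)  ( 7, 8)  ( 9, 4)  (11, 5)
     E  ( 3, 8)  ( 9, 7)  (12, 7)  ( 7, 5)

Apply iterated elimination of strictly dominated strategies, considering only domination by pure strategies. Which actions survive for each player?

P1 drop A (D beats it: P:7>6 Q:7>1 R:9>7 S:11>9)
P1 drop B (E beats it: P:3>0 Q:9>7 R:12>9 S:7>1)
P2 drop R (P beats it: C:6>4 D:10>4 E:8>7)
P2 drop S (Q beats it: C:11>8 D:8>5 E:7>5)
P1→{C,D,E} P2→{P,Q}

Survivors P1:{C,D,E} P2:{P,Q}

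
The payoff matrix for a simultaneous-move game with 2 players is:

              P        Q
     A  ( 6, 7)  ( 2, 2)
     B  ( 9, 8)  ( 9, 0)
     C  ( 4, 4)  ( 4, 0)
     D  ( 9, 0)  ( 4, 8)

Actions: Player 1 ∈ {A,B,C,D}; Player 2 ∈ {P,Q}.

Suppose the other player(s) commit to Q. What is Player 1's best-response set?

argmax u_1 = {B}

u_1(A vs Q) = 2
u_1(B vs Q) = 9
u_1(C vs Q) = 4
u_1(D vs Q) = 4
max payoff 9 at {B}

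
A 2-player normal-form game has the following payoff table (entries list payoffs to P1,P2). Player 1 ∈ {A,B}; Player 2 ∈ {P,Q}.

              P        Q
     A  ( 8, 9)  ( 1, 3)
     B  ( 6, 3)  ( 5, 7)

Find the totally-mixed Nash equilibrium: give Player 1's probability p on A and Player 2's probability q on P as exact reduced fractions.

P1 indiff ⇒ q·8+(1-q)·1 = q·6+(1-q)·5 ⇒ q(2) = (1-q)(4) ⇒ q = 2/3
P2 indiff ⇒ p·9+(1-p)·3 = p·3+(1-p)·7 ⇒ p(6) = (1-p)(4) ⇒ p = 2/5

(p,q) = (2/5, 2/3)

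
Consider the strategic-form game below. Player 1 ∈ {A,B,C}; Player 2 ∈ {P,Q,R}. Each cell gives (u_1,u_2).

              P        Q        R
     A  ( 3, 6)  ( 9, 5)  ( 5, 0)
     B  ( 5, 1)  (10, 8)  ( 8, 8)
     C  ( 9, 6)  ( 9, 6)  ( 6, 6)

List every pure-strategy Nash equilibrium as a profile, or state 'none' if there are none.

(A,P): not NE [P1→C gives 9>3]
(A,Q): not NE [P1→B gives 10>9; P2→P gives 6>5]
(A,R): not NE [P1→B gives 8>5; P2→P gives 6>0]
(B,P): not NE [P1→C gives 9>5; P2→R gives 8>1]
(B,Q): NE
(B,R): NE
(C,P): NE
(C,Q): not NE [P1→B gives 10>9]
(C,R): not NE [P1→B gives 8>6]

PSNE = {(B,Q), (B,R), (C,P)}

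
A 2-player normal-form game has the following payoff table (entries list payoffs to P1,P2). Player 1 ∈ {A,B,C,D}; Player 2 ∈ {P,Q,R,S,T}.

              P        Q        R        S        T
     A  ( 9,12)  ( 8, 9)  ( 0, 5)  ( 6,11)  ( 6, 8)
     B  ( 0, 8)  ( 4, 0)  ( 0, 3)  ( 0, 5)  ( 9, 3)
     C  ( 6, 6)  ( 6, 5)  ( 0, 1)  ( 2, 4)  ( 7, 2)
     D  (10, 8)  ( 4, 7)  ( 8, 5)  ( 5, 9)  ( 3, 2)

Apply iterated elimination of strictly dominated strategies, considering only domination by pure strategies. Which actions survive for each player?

Remaining: P1:{A,D} P2:{P,S}

P2 drop Q (P beats it: A:12>9 B:8>0 C:6>5 D:8>7)
P2 drop R (P beats it: A:12>5 B:8>3 C:6>1 D:8>5)
P2 drop T (P beats it: A:12>8 B:8>3 C:6>2 D:8>2)
P1 drop B (A beats it: P:9>0 S:6>0)
P1 drop C (A beats it: P:9>6 S:6>2)
P1→{A,D} P2→{P,S}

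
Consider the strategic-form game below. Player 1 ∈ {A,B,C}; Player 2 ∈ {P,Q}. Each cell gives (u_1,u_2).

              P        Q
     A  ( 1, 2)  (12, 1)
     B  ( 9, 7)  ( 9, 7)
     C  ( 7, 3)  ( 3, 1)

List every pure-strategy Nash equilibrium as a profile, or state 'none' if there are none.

PSNE = {(B,P)}

(A,P): not NE [P1→B gives 9>1]
(A,Q): not NE [P2→P gives 2>1]
(B,P): NE
(B,Q): not NE [P1→A gives 12>9]
(C,P): not NE [P1→B gives 9>7]
(C,Q): not NE [P1→A gives 12>3; P2→P gives 3>1]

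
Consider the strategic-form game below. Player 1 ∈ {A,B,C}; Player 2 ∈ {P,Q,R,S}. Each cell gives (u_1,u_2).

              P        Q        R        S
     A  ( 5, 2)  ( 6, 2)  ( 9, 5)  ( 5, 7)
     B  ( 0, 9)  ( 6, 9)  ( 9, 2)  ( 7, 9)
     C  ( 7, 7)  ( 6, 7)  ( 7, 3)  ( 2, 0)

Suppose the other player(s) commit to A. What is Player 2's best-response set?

P2 best: {S}

u_2(P vs A) = 2
u_2(Q vs A) = 2
u_2(R vs A) = 5
u_2(S vs A) = 7
max payoff 7 at {S}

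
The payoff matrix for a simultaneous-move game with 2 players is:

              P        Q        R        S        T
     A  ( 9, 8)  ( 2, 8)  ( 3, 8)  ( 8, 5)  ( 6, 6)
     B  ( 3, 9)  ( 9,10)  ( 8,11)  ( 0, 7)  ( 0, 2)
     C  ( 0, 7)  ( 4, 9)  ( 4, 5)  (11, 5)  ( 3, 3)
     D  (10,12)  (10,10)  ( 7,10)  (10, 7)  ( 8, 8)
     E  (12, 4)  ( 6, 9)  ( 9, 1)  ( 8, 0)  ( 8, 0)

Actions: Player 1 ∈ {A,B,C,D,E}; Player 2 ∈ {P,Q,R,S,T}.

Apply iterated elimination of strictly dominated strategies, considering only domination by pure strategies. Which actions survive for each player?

P1 drop A (D beats it: P:10>9 Q:10>2 R:7>3 S:10>8 T:8>6)
P2 drop S (P beats it: B:9>7 C:7>5 D:12>7 E:4>0)
P1 drop C (D beats it: P:10>0 Q:10>4 R:7>4 T:8>3)
P2 drop T (P beats it: B:9>2 D:12>8 E:4>0)
P1→{B,D,E} P2→{P,Q,R}

Remaining: P1:{B,D,E} P2:{P,Q,R}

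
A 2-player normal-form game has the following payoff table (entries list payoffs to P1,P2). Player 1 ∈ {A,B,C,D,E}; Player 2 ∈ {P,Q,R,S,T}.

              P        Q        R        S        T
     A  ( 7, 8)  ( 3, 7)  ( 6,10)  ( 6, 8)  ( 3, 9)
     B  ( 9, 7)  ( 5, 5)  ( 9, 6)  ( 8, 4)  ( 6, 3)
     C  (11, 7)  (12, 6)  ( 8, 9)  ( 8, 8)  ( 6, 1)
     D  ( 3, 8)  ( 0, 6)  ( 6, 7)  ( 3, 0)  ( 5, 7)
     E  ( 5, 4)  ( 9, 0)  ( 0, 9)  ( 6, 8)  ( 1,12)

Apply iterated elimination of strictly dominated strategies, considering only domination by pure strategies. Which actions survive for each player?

IESDS → P1:{B,C} P2:{P,R}

P1 drop A (B beats it: P:9>7 Q:5>3 R:9>6 S:8>6 T:6>3)
P1 drop D (B beats it: P:9>3 Q:5>0 R:9>6 S:8>3 T:6>5)
P1 drop E (C beats it: P:11>5 Q:12>9 R:8>0 S:8>6 T:6>1)
P2 drop Q (P beats it: B:7>5 C:7>6)
P2 drop S (R beats it: B:6>4 C:9>8)
P2 drop T (P beats it: B:7>3 C:7>1)
P1→{B,C} P2→{P,R}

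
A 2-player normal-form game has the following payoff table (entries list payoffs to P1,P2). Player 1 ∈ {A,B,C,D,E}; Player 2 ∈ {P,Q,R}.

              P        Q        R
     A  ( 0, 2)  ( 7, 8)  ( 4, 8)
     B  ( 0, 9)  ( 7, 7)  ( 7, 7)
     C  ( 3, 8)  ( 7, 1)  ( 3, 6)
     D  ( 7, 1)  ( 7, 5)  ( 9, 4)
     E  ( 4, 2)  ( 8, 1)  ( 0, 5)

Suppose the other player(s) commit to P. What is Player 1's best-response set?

P1 best: {D}

u_1(A vs P) = 0
u_1(B vs P) = 0
u_1(C vs P) = 3
u_1(D vs P) = 7
u_1(E vs P) = 4
max payoff 7 at {D}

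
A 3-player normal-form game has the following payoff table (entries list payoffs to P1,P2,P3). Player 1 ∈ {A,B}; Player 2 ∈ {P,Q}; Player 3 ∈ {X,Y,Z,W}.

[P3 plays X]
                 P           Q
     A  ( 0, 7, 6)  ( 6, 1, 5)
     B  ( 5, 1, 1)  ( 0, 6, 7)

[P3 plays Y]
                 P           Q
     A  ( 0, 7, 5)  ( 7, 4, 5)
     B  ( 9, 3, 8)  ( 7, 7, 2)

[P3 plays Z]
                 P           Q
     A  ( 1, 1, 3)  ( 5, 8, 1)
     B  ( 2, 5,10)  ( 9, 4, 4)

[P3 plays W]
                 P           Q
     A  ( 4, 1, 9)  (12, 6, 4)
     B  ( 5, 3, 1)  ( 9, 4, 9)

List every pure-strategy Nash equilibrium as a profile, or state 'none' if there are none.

PSNE = {(B,P,Z)}

(A,P,X): not NE [P1→B gives 5>0; P3→W gives 9>6]
(A,P,Y): not NE [P1→B gives 9>0; P3→W gives 9>5]
(A,P,Z): not NE [P1→B gives 2>1; P2→Q gives 8>1; P3→W gives 9>3]
(A,P,W): not NE [P1→B gives 5>4; P2→Q gives 6>1]
(A,Q,X): not NE [P2→P gives 7>1]
(A,Q,Y): not NE [P2→P gives 7>4]
(A,Q,Z): not NE [P1→B gives 9>5; P3→Y gives 5>1]
(A,Q,W): not NE [P3→Y gives 5>4]
(B,P,X): not NE [P2→Q gives 6>1; P3→Z gives 10>1]
(B,P,Y): not NE [P2→Q gives 7>3; P3→Z gives 10>8]
(B,P,Z): NE
(B,P,W): not NE [P2→Q gives 4>3; P3→Z gives 10>1]
(B,Q,X): not NE [P1→A gives 6>0; P3→W gives 9>7]
(B,Q,Y): not NE [P3→W gives 9>2]
(B,Q,Z): not NE [P2→P gives 5>4; P3→W gives 9>4]
(B,Q,W): not NE [P1→A gives 12>9]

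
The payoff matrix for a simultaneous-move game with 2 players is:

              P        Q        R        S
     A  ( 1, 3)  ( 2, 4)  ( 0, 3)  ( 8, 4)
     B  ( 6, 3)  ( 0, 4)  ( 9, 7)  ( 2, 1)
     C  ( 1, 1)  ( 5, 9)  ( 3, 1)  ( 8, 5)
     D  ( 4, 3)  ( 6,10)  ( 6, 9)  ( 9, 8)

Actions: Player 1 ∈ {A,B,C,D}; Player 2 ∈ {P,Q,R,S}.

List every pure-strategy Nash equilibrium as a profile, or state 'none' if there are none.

(A,P): not NE [P1→B gives 6>1; P2→S gives 4>3]
(A,Q): not NE [P1→D gives 6>2]
(A,R): not NE [P1→B gives 9>0; P2→S gives 4>3]
(A,S): not NE [P1→D gives 9>8]
(B,P): not NE [P2→R gives 7>3]
(B,Q): not NE [P1→D gives 6>0; P2→R gives 7>4]
(B,R): NE
(B,S): not NE [P1→D gives 9>2; P2→R gives 7>1]
(C,P): not NE [P1→B gives 6>1; P2→Q gives 9>1]
(C,Q): not NE [P1→D gives 6>5]
(C,R): not NE [P1→B gives 9>3; P2→Q gives 9>1]
(C,S): not NE [P1→D gives 9>8; P2→Q gives 9>5]
(D,P): not NE [P1→B gives 6>4; P2→Q gives 10>3]
(D,Q): NE
(D,R): not NE [P1→B gives 9>6; P2→Q gives 10>9]
(D,S): not NE [P2→Q gives 10>8]

NE set: (B,R), (D,Q)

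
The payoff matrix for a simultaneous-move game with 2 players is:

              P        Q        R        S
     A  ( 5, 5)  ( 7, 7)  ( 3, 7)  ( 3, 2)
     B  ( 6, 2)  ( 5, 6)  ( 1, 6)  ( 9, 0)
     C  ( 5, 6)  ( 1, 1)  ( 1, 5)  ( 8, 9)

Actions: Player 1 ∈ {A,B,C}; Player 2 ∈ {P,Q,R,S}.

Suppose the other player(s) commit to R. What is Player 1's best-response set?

u_1(A vs R) = 3
u_1(B vs R) = 1
u_1(C vs R) = 1
max payoff 3 at {A}

BR_1 = {A}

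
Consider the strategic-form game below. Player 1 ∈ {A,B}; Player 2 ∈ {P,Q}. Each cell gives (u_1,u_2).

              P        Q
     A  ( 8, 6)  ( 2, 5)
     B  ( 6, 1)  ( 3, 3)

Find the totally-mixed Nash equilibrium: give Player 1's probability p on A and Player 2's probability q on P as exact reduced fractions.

p=2/3, q=1/3

P1 indiff ⇒ q·8+(1-q)·2 = q·6+(1-q)·3 ⇒ q(2) = (1-q)(1) ⇒ q = 1/3
P2 indiff ⇒ p·6+(1-p)·1 = p·5+(1-p)·3 ⇒ p(1) = (1-p)(2) ⇒ p = 2/3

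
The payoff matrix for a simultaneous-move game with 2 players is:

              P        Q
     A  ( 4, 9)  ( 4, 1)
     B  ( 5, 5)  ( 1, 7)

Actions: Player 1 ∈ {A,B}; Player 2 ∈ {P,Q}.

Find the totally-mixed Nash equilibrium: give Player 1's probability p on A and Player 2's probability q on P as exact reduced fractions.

P1 indiff ⇒ q·4+(1-q)·4 = q·5+(1-q)·1 ⇒ q(-1) = (1-q)(-3) ⇒ q = 3/4
P2 indiff ⇒ p·9+(1-p)·5 = p·1+(1-p)·7 ⇒ p(8) = (1-p)(2) ⇒ p = 1/5

p=1/5, q=3/4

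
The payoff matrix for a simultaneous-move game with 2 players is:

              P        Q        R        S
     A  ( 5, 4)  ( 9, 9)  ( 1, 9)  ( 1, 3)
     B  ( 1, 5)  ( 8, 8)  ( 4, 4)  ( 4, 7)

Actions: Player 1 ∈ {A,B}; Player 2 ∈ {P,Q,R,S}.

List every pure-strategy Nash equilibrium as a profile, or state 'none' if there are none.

Nash profiles: (A,Q)

(A,P): not NE [P2→R gives 9>4]
(A,Q): NE
(A,R): not NE [P1→B gives 4>1]
(A,S): not NE [P1→B gives 4>1; P2→R gives 9>3]
(B,P): not NE [P1→A gives 5>1; P2→Q gives 8>5]
(B,Q): not NE [P1→A gives 9>8]
(B,R): not NE [P2→Q gives 8>4]
(B,S): not NE [P2→Q gives 8>7]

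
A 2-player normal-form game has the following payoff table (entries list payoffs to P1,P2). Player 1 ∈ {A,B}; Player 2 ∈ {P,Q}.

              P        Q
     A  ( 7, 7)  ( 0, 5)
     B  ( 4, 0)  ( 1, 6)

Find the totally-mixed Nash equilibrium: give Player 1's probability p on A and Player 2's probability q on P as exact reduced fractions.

P1 indiff ⇒ q·7+(1-q)·0 = q·4+(1-q)·1 ⇒ q(3) = (1-q)(1) ⇒ q = 1/4
P2 indiff ⇒ p·7+(1-p)·0 = p·5+(1-p)·6 ⇒ p(2) = (1-p)(6) ⇒ p = 3/4

p=3/4, q=1/4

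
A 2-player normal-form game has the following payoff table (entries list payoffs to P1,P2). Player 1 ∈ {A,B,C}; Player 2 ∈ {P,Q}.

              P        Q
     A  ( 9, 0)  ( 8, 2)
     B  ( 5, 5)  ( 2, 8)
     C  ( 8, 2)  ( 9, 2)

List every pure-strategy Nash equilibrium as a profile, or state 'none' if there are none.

(A,P): not NE [P2→Q gives 2>0]
(A,Q): not NE [P1→C gives 9>8]
(B,P): not NE [P1→A gives 9>5; P2→Q gives 8>5]
(B,Q): not NE [P1→C gives 9>2]
(C,P): not NE [P1→A gives 9>8]
(C,Q): NE

PSNE = {(C,Q)}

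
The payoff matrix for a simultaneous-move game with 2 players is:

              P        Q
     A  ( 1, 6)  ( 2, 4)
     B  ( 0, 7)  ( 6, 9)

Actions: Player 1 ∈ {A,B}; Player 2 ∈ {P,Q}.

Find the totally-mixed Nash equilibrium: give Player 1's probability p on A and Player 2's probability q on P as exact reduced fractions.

P1 indiff ⇒ q·1+(1-q)·2 = q·0+(1-q)·6 ⇒ q(1) = (1-q)(4) ⇒ q = 4/5
P2 indiff ⇒ p·6+(1-p)·7 = p·4+(1-p)·9 ⇒ p(2) = (1-p)(2) ⇒ p = 1/2

(p,q) = (1/2, 4/5)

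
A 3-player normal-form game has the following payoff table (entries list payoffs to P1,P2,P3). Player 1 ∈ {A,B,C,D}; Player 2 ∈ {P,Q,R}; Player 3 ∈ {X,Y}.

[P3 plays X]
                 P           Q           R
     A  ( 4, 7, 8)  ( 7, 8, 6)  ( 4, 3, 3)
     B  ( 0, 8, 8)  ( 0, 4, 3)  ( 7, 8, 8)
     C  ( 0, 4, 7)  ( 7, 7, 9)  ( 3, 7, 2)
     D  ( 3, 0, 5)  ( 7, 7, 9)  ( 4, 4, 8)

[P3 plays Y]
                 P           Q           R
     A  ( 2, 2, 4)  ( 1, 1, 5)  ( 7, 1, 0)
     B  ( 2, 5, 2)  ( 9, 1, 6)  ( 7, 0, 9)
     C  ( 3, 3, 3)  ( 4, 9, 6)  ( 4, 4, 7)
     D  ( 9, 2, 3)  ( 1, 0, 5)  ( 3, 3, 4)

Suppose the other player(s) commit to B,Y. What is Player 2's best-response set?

BR_2 = {P}

u_2(P vs B,Y) = 5
u_2(Q vs B,Y) = 1
u_2(R vs B,Y) = 0
max payoff 5 at {P}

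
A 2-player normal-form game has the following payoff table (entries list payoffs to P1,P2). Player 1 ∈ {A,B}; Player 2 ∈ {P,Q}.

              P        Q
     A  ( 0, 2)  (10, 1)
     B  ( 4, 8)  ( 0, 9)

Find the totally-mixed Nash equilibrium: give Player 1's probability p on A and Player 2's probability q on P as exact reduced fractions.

P1 indiff ⇒ q·0+(1-q)·10 = q·4+(1-q)·0 ⇒ q(-4) = (1-q)(-10) ⇒ q = 5/7
P2 indiff ⇒ p·2+(1-p)·8 = p·1+(1-p)·9 ⇒ p(1) = (1-p)(1) ⇒ p = 1/2

(p,q) = (1/2, 5/7)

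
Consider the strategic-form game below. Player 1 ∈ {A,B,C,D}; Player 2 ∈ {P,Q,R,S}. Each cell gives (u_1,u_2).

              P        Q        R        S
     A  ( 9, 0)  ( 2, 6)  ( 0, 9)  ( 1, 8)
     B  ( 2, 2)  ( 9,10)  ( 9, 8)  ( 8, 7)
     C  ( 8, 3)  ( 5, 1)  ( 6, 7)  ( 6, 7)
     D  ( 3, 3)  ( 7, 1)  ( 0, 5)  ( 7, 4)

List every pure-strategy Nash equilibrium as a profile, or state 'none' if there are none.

PSNE = {(B,Q)}

(A,P): not NE [P2→R gives 9>0]
(A,Q): not NE [P1→B gives 9>2; P2→R gives 9>6]
(A,R): not NE [P1→B gives 9>0]
(A,S): not NE [P1→B gives 8>1; P2→R gives 9>8]
(B,P): not NE [P1→A gives 9>2; P2→Q gives 10>2]
(B,Q): NE
(B,R): not NE [P2→Q gives 10>8]
(B,S): not NE [P2→Q gives 10>7]
(C,P): not NE [P1→A gives 9>8; P2→S gives 7>3]
(C,Q): not NE [P1→B gives 9>5; P2→S gives 7>1]
(C,R): not NE [P1→B gives 9>6]
(C,S): not NE [P1→B gives 8>6]
(D,P): not NE [P1→A gives 9>3; P2→R gives 5>3]
(D,Q): not NE [P1→B gives 9>7; P2→R gives 5>1]
(D,R): not NE [P1→B gives 9>0]
(D,S): not NE [P1→B gives 8>7; P2→R gives 5>4]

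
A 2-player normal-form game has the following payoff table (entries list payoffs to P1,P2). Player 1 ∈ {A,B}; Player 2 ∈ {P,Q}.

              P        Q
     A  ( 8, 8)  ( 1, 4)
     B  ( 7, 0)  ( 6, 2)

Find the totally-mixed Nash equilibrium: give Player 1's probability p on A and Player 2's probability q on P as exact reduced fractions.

p=1/3, q=5/6

P1 indiff ⇒ q·8+(1-q)·1 = q·7+(1-q)·6 ⇒ q(1) = (1-q)(5) ⇒ q = 5/6
P2 indiff ⇒ p·8+(1-p)·0 = p·4+(1-p)·2 ⇒ p(4) = (1-p)(2) ⇒ p = 1/3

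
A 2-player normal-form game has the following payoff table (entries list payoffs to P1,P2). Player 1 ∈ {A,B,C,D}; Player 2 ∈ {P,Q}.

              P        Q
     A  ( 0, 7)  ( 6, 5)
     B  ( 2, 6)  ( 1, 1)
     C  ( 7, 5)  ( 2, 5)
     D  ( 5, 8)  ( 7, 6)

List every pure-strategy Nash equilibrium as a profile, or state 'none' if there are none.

Nash profiles: (C,P)

(A,P): not NE [P1→C gives 7>0]
(A,Q): not NE [P1→D gives 7>6; P2→P gives 7>5]
(B,P): not NE [P1→C gives 7>2]
(B,Q): not NE [P1→D gives 7>1; P2→P gives 6>1]
(C,P): NE
(C,Q): not NE [P1→D gives 7>2]
(D,P): not NE [P1→C gives 7>5]
(D,Q): not NE [P2→P gives 8>6]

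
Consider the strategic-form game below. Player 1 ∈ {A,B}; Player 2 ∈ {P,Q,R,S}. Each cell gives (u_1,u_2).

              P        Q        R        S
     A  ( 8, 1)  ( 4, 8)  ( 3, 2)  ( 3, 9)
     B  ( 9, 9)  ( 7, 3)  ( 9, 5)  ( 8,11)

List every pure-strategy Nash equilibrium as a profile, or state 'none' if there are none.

NE set: (B,S)

(A,P): not NE [P1→B gives 9>8; P2→S gives 9>1]
(A,Q): not NE [P1→B gives 7>4; P2→S gives 9>8]
(A,R): not NE [P1→B gives 9>3; P2→S gives 9>2]
(A,S): not NE [P1→B gives 8>3]
(B,P): not NE [P2→S gives 11>9]
(B,Q): not NE [P2→S gives 11>3]
(B,R): not NE [P2→S gives 11>5]
(B,S): NE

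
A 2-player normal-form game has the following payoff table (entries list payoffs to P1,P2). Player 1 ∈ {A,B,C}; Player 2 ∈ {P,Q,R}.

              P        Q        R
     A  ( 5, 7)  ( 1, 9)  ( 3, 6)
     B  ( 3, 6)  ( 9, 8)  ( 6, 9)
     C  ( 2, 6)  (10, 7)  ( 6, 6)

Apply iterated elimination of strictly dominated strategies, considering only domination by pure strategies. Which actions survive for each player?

P2 drop P (Q beats it: A:9>7 B:8>6 C:7>6)
P1 drop A (B beats it: Q:9>1 R:6>3)
P1→{B,C} P2→{Q,R}

Survivors P1:{B,C} P2:{Q,R}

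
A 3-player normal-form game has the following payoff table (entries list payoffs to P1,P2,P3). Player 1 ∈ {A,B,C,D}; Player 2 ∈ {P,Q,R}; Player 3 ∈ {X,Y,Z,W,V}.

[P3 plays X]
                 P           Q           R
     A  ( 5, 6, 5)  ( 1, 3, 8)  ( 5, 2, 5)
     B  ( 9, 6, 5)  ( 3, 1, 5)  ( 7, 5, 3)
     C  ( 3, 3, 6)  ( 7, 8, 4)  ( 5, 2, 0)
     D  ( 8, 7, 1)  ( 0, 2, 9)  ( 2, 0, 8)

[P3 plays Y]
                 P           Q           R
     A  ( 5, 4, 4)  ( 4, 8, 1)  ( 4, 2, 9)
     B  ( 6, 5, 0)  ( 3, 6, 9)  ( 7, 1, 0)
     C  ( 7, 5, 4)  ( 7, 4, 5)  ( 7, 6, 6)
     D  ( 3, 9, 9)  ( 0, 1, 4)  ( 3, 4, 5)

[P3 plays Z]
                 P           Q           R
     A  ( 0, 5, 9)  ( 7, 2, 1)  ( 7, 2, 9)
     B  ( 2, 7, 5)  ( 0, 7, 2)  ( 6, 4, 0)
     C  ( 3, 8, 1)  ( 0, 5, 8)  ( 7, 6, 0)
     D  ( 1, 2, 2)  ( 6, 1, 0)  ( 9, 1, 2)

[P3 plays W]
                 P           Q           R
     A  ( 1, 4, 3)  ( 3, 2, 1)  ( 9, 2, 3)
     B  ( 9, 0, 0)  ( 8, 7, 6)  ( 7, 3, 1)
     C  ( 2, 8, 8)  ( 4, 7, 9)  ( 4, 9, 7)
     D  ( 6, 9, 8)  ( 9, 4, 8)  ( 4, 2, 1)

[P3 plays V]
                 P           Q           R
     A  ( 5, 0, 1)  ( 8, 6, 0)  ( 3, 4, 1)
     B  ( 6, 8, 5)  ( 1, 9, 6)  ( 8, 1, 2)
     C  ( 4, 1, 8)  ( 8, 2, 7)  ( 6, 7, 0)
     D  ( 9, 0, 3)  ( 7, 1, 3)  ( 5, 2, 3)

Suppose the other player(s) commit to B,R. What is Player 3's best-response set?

u_3(X vs B,R) = 3
u_3(Y vs B,R) = 0
u_3(Z vs B,R) = 0
u_3(W vs B,R) = 1
u_3(V vs B,R) = 2
max payoff 3 at {X}

argmax u_3 = {X}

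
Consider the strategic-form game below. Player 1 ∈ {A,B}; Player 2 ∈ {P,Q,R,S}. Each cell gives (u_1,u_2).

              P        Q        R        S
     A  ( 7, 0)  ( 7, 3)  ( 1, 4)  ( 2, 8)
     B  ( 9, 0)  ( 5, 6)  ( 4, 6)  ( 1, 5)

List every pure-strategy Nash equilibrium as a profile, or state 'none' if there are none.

(A,P): not NE [P1→B gives 9>7; P2→S gives 8>0]
(A,Q): not NE [P2→S gives 8>3]
(A,R): not NE [P1→B gives 4>1; P2→S gives 8>4]
(A,S): NE
(B,P): not NE [P2→R gives 6>0]
(B,Q): not NE [P1→A gives 7>5]
(B,R): NE
(B,S): not NE [P1→A gives 2>1; P2→R gives 6>5]

NE set: (A,S), (B,R)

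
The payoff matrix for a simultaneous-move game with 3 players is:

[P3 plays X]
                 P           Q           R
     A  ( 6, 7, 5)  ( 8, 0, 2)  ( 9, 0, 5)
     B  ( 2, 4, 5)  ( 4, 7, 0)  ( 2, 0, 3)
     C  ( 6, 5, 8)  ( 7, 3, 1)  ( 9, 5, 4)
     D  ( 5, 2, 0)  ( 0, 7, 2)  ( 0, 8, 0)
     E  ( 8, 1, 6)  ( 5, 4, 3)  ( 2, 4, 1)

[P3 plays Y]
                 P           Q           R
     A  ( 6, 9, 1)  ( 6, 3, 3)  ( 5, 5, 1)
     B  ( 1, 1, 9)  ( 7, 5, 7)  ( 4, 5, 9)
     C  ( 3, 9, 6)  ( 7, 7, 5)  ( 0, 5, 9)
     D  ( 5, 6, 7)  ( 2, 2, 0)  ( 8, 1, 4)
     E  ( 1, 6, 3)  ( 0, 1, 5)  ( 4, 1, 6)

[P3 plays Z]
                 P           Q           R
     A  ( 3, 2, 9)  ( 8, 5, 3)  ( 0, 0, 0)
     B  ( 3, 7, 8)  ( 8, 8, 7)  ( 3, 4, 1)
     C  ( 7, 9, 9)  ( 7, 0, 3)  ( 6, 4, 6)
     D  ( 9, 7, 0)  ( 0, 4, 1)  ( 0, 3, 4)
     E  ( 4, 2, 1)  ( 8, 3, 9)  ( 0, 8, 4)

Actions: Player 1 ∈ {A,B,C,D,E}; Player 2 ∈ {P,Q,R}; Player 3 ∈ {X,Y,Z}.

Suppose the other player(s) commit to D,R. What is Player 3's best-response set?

BR_3 = {Y,Z}

u_3(X vs D,R) = 0
u_3(Y vs D,R) = 4
u_3(Z vs D,R) = 4
max payoff 4 at {Y,Z}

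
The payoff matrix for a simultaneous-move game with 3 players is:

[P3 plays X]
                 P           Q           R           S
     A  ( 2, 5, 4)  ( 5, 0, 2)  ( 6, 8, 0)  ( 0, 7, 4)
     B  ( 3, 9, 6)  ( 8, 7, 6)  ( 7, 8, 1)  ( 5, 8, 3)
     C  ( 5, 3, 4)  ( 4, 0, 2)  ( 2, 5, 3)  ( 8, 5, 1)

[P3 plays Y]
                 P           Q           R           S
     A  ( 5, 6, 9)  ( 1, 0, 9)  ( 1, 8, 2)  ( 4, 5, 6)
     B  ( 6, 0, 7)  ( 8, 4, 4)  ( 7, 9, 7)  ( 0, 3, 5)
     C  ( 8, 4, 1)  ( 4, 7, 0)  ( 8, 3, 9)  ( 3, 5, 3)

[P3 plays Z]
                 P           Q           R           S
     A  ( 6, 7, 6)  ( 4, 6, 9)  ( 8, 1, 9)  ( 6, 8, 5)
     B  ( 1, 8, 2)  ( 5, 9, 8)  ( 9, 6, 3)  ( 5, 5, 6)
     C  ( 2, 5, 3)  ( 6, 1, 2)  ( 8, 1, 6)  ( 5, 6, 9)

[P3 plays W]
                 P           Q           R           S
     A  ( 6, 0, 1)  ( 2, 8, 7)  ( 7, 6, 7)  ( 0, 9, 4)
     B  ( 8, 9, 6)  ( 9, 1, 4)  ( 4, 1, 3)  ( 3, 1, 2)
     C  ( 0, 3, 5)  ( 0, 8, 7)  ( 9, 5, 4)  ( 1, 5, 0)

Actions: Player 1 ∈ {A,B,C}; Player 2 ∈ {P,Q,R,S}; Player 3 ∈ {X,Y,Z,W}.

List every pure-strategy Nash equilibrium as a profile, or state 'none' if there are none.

No pure NE.

(A,P,X): not NE [P1→C gives 5>2; P2→R gives 8>5; P3→Y gives 9>4]
(A,P,Y): not NE [P1→C gives 8>5; P2→R gives 8>6]
(A,P,Z): not NE [P2→S gives 8>7; P3→Y gives 9>6]
(A,P,W): not NE [P1→B gives 8>6; P2→S gives 9>0; P3→Y gives 9>1]
(A,Q,X): not NE [P1→B gives 8>5; P2→R gives 8>0; P3→Z gives 9>2]
(A,Q,Y): not NE [P1→B gives 8>1; P2→R gives 8>0]
(A,Q,Z): not NE [P1→C gives 6>4; P2→S gives 8>6]
(A,Q,W): not NE [P1→B gives 9>2; P2→S gives 9>8; P3→Z gives 9>7]
(A,R,X): not NE [P1→B gives 7>6; P3→Z gives 9>0]
(A,R,Y): not NE [P1→C gives 8>1; P3→Z gives 9>2]
(A,R,Z): not NE [P1→B gives 9>8; P2→S gives 8>1]
(A,R,W): not NE [P1→C gives 9>7; P2→S gives 9>6; P3→Z gives 9>7]
(A,S,X): not NE [P1→C gives 8>0; P2→R gives 8>7; P3→Y gives 6>4]
(A,S,Y): not NE [P2→R gives 8>5]
(A,S,Z): not NE [P3→Y gives 6>5]
(A,S,W): not NE [P1→B gives 3>0; P3→Y gives 6>4]
(B,P,X): not NE [P1→C gives 5>3; P3→Y gives 7>6]
(B,P,Y): not NE [P1→C gives 8>6; P2→R gives 9>0]
(B,P,Z): not NE [P1→A gives 6>1; P2→Q gives 9>8; P3→Y gives 7>2]
(B,P,W): not NE [P3→Y gives 7>6]
(B,Q,X): not NE [P2→P gives 9>7; P3→Z gives 8>6]
(B,Q,Y): not NE [P2→R gives 9>4; P3→Z gives 8>4]
(B,Q,Z): not NE [P1→C gives 6>5]
(B,Q,W): not NE [P2→P gives 9>1; P3→Z gives 8>4]
(B,R,X): not NE [P2→P gives 9>8; P3→Y gives 7>1]
(B,R,Y): not NE [P1→C gives 8>7]
(B,R,Z): not NE [P2→Q gives 9>6; P3→Y gives 7>3]
(B,R,W): not NE [P1→C gives 9>4; P2→P gives 9>1; P3→Y gives 7>3]
(B,S,X): not NE [P1→C gives 8>5; P2→P gives 9>8; P3→Z gives 6>3]
(B,S,Y): not NE [P1→A gives 4>0; P2→R gives 9>3; P3→Z gives 6>5]
(B,S,Z): not NE [P1→A gives 6>5; P2→Q gives 9>5]
(B,S,W): not NE [P2→P gives 9>1; P3→Z gives 6>2]
(C,P,X): not NE [P2→S gives 5>3; P3→W gives 5>4]
(C,P,Y): not NE [P2→Q gives 7>4; P3→W gives 5>1]
(C,P,Z): not NE [P1→A gives 6>2; P2→S gives 6>5; P3→W gives 5>3]
(C,P,W): not NE [P1→B gives 8>0; P2→Q gives 8>3]
(C,Q,X): not NE [P1→B gives 8>4; P2→S gives 5>0; P3→W gives 7>2]
(C,Q,Y): not NE [P1→B gives 8>4; P3→W gives 7>0]
(C,Q,Z): not NE [P2→S gives 6>1; P3→W gives 7>2]
(C,Q,W): not NE [P1→B gives 9>0]
(C,R,X): not NE [P1→B gives 7>2; P3→Y gives 9>3]
(C,R,Y): not NE [P2→Q gives 7>3]
(C,R,Z): not NE [P1→B gives 9>8; P2→S gives 6>1; P3→Y gives 9>6]
(C,R,W): not NE [P2→Q gives 8>5; P3→Y gives 9>4]
(C,S,X): not NE [P3→Z gives 9>1]
(C,S,Y): not NE [P1→A gives 4>3; P2→Q gives 7>5; P3→Z gives 9>3]
(C,S,Z): not NE [P1→A gives 6>5]
(C,S,W): not NE [P1→B gives 3>1; P2→Q gives 8>5; P3→Z gives 9>0]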